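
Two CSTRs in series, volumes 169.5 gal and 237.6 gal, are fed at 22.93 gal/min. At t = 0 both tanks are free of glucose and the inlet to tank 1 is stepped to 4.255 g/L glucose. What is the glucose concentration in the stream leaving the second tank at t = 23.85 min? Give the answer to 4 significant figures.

Time constants: τᵢ = Vᵢ/Q for each well-mixed tank.
τ₁ = 169.5/22.93 = 7.39206 min; τ₂ = 237.6/22.93 = 10.3620 min.
Solving the cascade with C₁(0)=C₂(0)=0 gives C₂(t) = C_in[1 − (τ₁ e^(−t/τ₁) − τ₂ e^(−t/τ₂))/(τ₁ − τ₂)].
At t = 23.85: e^(−t/τ₁) = 0.0396988, e^(−t/τ₂) = 0.100090.
C₂ = 4.255·[1 − (7.39206·0.0396988 − 10.3620·0.100090)/(-2.96991)] = 4.255·0.749597 = 3.18954 g/L.

3.190 g/L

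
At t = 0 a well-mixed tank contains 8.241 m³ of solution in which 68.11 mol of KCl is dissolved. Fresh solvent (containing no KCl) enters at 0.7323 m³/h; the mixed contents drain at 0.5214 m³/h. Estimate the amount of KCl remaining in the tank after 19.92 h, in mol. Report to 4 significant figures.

24.60 mol

Let m(t) be the amount of KCl. Volume: V(t) = V₀ + (Q_in − Q_out) t = 8.241 + 0.210900 t; V(19.92) = 12.4421 m³.
Species balance (pure solvent in): dm/dt = −Q_out · m/V(t).
Separate: dm/m = −Q_out dt/V(t) ⇒ ln(m/m₀) = −(Q_out/(Q_in−Q_out)) ln(V/V₀).
m = m₀ (V₀/V)^(Q_out/(Q_in−Q_out)) = 68.11 × (8.241/12.4421)^(2.47226) = 24.5973 mol.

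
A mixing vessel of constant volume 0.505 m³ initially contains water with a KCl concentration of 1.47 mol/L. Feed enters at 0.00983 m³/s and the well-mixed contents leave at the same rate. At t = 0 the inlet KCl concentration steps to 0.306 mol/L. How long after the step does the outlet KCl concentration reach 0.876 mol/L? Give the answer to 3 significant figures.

36.7 s

Species balance: V dC/dt = Q(C_in − C) ⇒ τ = V/Q = 51.373 s.
C(t) = C_in + (C₀ − C_in) e^(−t/τ). Set C = 0.876 and solve for t:
e^(−t/τ) = (C − C_in)/(C₀ − C_in) = (0.876 − 0.306)/(1.47 − 0.306) = 0.48969
t = −τ ln(…) = 51.373 × 0.71398 = 36.680 s.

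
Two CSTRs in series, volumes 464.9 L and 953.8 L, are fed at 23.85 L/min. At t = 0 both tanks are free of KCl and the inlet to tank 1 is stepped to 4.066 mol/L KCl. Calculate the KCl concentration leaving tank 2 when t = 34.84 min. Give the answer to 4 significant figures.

Time constants: τᵢ = Vᵢ/Q for each well-mixed tank.
τ₁ = 464.9/23.85 = 19.4927 min; τ₂ = 953.8/23.85 = 39.9916 min.
Solving the cascade with C₁(0)=C₂(0)=0 gives C₂(t) = C_in[1 − (τ₁ e^(−t/τ₁) − τ₂ e^(−t/τ₂))/(τ₁ − τ₂)].
At t = 34.84: e^(−t/τ₁) = 0.167405, e^(−t/τ₂) = 0.418456.
C₂ = 4.066·[1 − (19.4927·0.167405 − 39.9916·0.418456)/(-20.4990)] = 4.066·0.342816 = 1.39389 mol/L.

1.394 mol/L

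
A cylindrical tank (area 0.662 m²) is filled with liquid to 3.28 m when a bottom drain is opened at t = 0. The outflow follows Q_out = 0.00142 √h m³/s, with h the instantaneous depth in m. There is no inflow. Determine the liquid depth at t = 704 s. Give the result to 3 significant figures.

A dh/dt = −Q_out = −0.00142 √h.
This is separable: 2 d(√h)/dt = −0.00142/A, so √h = √h₀ − (0.00142/(2A)) t.
√h = √3.28 − 0.00142·704/(2·0.662) = 1.8111 − 0.75505 = 1.0560.
h = 1.0560² = 1.1152 m.

1.12 m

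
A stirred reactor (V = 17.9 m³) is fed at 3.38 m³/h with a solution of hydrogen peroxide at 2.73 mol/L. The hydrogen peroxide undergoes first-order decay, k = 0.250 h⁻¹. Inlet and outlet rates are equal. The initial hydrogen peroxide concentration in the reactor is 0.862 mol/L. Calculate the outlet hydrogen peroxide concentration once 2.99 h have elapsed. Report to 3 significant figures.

Species balance: V dC/dt = Q C_in − Q C − k V C.
This is linear with rate a = Q/V + k = 0.43883 h⁻¹.
C_ss = Q C_in/(Q + kV) = 1.1747 mol/L; C(t) = C_ss + (C₀ − C_ss) e^(−a t).
C(2.99) = 1.1747 + (-0.31272)·e^(−0.43883·2.99) = 1.1747 + (-0.31272)·0.26926 = 1.0905 mol/L.

1.09 mol/L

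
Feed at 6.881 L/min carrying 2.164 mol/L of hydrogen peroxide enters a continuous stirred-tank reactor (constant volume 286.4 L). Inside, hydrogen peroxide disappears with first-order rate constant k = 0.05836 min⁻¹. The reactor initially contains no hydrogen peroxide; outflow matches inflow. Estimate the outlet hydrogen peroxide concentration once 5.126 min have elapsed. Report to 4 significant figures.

0.2174 mol/L

Accumulation = in − out − consumed: V dC/dt = Q C_in − Q C − k V C.
dC/dt = (Q/V) C_in − (Q/V + k) C; effective rate a = Q/V + k = 0.0240258 + 0.05836 = 0.0823858 min⁻¹.
C_ss = Q C_in/(Q + kV) = 0.631078 mol/L; C(t) = C_ss + (C₀ − C_ss) e^(−a t).
C(5.126) = 0.631078 + (-0.631078)·e^(−0.0823858·5.126) = 0.631078 + (-0.631078)·0.655531 = 0.217387 mol/L.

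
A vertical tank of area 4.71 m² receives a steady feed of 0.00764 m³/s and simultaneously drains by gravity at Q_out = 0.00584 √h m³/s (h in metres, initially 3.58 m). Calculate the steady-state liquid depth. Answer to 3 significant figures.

1.71 m

Mass balance (ρ constant): A dh/dt = Q_in − 0.00584 √h. At steady state dh/dt = 0:
Q_in = 0.00584 √h_ss ⇒ √h_ss = 0.00764/0.00584 = 1.3082.
h_ss = 1.3082² = 1.7114 m. (Since h₀ = 3.58 m > h_ss, the level will fall toward this value.)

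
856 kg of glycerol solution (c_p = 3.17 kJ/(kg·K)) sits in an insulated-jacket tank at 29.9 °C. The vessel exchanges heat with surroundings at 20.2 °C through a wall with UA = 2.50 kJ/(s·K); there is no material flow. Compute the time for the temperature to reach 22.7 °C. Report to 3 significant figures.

1470 s

Energy balance: M c_p dT/dt = −UA(T − T_amb).
τ = M c_p/UA = 1085.4 s; T_ss = T_amb = 20.200 °C.
T(t) = T_ss + (T₀ − T_ss)e^(−t/τ); set T = 22.7:
t = −τ ln[(T − T_ss)/(T₀ − T_ss)] = −1085.4 · ln(0.25773) = 1471.6 s.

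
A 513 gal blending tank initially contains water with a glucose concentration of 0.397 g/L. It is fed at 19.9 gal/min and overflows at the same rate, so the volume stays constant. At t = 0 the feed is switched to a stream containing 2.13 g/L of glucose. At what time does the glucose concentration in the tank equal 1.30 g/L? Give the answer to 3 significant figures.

Accumulation = in − out for the solute gives V dC/dt = Q(C_in − C), so τ = V/Q = 25.779 min.
C(t) = C_in + (C₀ − C_in) e^(−t/τ). Set C = 1.30 and solve for t:
e^(−t/τ) = (C − C_in)/(C₀ − C_in) = (1.30 − 2.13)/(0.397 − 2.13) = 0.47894
t = −τ ln(…) = 25.779 × 0.73618 = 18.978 min.

19.0 min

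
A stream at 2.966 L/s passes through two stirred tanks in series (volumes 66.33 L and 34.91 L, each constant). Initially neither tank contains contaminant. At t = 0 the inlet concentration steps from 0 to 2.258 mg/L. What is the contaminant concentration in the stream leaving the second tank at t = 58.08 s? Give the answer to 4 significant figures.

1.921 mg/L

Each tank obeys Vᵢ dCᵢ/dt = Q(Cᵢ₋₁ − Cᵢ), so τᵢ = Vᵢ/Q.
τ₁ = 66.33/2.966 = 22.3635 s; τ₂ = 34.91/2.966 = 11.7701 s.
Tank 1: C₁ = C_in(1 − e^(−t/τ₁)). Tank 2 (τ₁ ≠ τ₂): C₂ = C_in[1 − (τ₁ e^(−t/τ₁) − τ₂ e^(−t/τ₂))/(τ₁ − τ₂)].
At t = 58.08: e^(−t/τ₁) = 0.0744897, e^(−t/τ₂) = 0.00719367.
C₂ = 2.258·[1 − (22.3635·0.0744897 − 11.7701·0.00719367)/(10.5934)] = 2.258·0.850739 = 1.92097 mg/L.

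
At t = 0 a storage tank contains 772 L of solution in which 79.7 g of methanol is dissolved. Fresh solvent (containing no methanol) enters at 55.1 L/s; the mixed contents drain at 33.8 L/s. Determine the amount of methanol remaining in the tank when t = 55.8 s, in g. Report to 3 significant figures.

Total volume: dV/dt = Q_in − Q_out = 21.300 L/s, so V(t) = 772 + 21.300 t and V(55.8) = 1960.5 L.
Species balance (pure solvent in): dm/dt = −Q_out · m/V(t).
Separate: dm/m = −Q_out dt/V(t) ⇒ ln(m/m₀) = −(Q_out/(Q_in−Q_out)) ln(V/V₀).
m = m₀ (V₀/V)^(Q_out/(Q_in−Q_out)) = 79.7 × (772/1960.5)^(1.5869) = 18.162 g.

18.2 g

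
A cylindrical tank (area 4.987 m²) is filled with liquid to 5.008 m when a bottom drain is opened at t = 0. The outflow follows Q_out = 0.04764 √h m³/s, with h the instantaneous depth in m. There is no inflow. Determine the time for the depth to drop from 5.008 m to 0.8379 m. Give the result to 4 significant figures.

276.9 s

Volume balance on the tank: A dh/dt = −0.04764 √h.
Separate and integrate: 2(√h − √h₀) = −(0.04764/A) t.
t = 2A(√h₀ − √h)/0.04764 = 2·4.987·(√5.008 − √0.8379)/0.04764
  = 9.97400 × (2.23786 − 0.915369) / 0.04764 = 276.878 s.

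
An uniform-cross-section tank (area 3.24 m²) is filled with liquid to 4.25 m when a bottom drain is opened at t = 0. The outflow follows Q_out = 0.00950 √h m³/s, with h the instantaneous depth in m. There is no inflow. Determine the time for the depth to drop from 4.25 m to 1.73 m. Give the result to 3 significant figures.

Mass balance (ρ constant): A dh/dt = −0.00950 √h.
This is separable: 2 d(√h)/dt = −0.00950/A, so √h = √h₀ − (0.00950/(2A)) t.
t = 2A(√h₀ − √h)/0.00950 = 2·3.24·(√4.25 − √1.73)/0.00950
  = 6.4800 × (2.0616 − 1.3153) / 0.00950 = 509.03 s.

509 s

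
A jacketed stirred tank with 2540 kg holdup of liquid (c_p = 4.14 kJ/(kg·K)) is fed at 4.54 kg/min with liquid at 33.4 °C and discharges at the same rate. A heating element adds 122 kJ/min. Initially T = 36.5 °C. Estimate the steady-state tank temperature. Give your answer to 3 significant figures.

Unsteady energy balance on the tank contents: M c_p dT/dt = ṁ c_p (T_in − T) + 122.
At steady state dT/dt = 0 ⇒ T_ss = T_in + Q̇/(ṁ c_p) = 33.4 + 122/(4.54·4.14) = 39.891 °C.

39.9 °C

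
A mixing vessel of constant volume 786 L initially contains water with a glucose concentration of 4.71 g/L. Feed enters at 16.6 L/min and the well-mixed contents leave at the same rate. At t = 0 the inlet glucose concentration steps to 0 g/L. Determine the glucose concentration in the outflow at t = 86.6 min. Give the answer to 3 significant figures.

Mass balance on the solute (V constant): V dC/dt = Q(C_in − C).
Rewrite as dC/dt + C/τ = C_in/τ, τ = V/Q = 47.349 min.
Integrating: C(t) = C_in + (C₀ − C_in) e^(−t/τ).
C(86.6) = 0 + (4.71 − 0)·e^(−86.6/47.349) = 0 + (4.7100)·0.16058 = 0.75634 g/L.

0.756 g/L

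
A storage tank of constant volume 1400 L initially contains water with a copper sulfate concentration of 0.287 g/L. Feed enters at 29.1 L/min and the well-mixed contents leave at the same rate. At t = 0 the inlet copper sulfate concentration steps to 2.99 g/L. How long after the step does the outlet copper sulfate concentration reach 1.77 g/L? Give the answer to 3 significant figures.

38.3 min

Accumulation = in − out for the solute gives V dC/dt = Q(C_in − C), so τ = V/Q = 48.110 min.
C(t) = C_in + (C₀ − C_in) e^(−t/τ). Set C = 1.77 and solve for t:
e^(−t/τ) = (C − C_in)/(C₀ − C_in) = (1.77 − 2.99)/(0.287 − 2.99) = 0.45135
t = −τ ln(…) = 48.110 × 0.79551 = 38.272 min.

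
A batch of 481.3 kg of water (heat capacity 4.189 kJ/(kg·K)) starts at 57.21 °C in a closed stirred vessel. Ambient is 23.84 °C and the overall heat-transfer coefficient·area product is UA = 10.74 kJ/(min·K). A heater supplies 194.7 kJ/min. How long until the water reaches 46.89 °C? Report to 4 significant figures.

212.2 min

M c_p dT/dt = −UA(T − T_amb) + Q̇.
τ = M c_p/UA = 187.725 min; T_ss = T_amb + Q̇/UA = 23.84 + 194.7/10.74 = 41.9685 °C.
T(t) = T_ss + (T₀ − T_ss)e^(−t/τ); set T = 46.89:
t = −τ ln[(T − T_ss)/(T₀ − T_ss)] = −187.725 · ln(0.322902) = 212.206 min.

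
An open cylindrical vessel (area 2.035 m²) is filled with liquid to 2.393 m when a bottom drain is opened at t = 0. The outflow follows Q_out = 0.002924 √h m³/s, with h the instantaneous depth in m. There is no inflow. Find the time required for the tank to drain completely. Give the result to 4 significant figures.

2153 s

Volume balance on the tank: A dh/dt = −0.002924 √h.
This is separable: 2 d(√h)/dt = −0.002924/A, so √h = √h₀ − (0.002924/(2A)) t.
Tank is empty when √h = 0: t_empty = 2A√h₀/0.002924.
t_empty = 2·2.035·√2.393/0.002924 = 4.07000·1.54693/0.002924 = 2153.22 s.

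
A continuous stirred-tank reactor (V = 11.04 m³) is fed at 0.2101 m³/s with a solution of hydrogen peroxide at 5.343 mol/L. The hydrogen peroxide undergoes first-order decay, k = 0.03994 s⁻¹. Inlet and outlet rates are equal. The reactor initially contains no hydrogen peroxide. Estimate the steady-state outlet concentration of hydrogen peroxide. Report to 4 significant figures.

V dC/dt = Q(C_in − C) − k V C.
At steady state: 0 = Q C_in − (Q + kV) C_ss, so C_ss = Q C_in/(Q + kV).
C_ss = 0.2101·5.343/(0.2101 + 0.03994·11.04) = 1.12256/0.651038 = 1.72427 mol/L.

1.724 mol/L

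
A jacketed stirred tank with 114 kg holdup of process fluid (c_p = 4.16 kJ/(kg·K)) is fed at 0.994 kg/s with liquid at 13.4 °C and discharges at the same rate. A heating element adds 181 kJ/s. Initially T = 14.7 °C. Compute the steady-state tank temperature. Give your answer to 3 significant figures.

Unsteady energy balance on the tank contents: M c_p dT/dt = ṁ c_p (T_in − T) + 181.
At steady state dT/dt = 0 ⇒ T_ss = T_in + Q̇/(ṁ c_p) = 13.4 + 181/(0.994·4.16) = 57.172 °C.

57.2 °C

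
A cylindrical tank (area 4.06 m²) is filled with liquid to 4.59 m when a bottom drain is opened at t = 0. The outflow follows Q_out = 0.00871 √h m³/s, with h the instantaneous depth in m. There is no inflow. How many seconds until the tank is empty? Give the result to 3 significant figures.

2000 s

Accumulation of liquid (constant cross-section A): A dh/dt = −0.00871 √h.
Separate and integrate: 2(√h − √h₀) = −(0.00871/A) t.
Tank is empty when √h = 0: t_empty = 2A√h₀/0.00871.
t_empty = 2·4.06·√4.59/0.00871 = 8.1200·2.1424/0.00871 = 1997.3 s.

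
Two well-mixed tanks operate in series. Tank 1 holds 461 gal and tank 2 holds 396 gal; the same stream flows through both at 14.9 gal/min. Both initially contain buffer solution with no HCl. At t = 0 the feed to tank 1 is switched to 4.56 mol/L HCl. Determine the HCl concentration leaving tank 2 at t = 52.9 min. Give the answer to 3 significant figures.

Time constants: τᵢ = Vᵢ/Q for each well-mixed tank.
τ₁ = 461/14.9 = 30.940 min; τ₂ = 396/14.9 = 26.577 min.
Solving the cascade with C₁(0)=C₂(0)=0 gives C₂(t) = C_in[1 − (τ₁ e^(−t/τ₁) − τ₂ e^(−t/τ₂))/(τ₁ − τ₂)].
At t = 52.9: e^(−t/τ₁) = 0.18091, e^(−t/τ₂) = 0.13664.
C₂ = 4.56·[1 − (30.940·0.18091 − 26.577·0.13664)/(4.3624)] = 4.56·0.54940 = 2.5053 mol/L.

2.51 mol/L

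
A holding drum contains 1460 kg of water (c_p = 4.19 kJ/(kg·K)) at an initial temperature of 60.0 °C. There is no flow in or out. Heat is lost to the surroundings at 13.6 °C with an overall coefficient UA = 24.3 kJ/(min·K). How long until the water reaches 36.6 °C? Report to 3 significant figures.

177 min

Energy balance: M c_p dT/dt = −UA(T − T_amb).
τ = M c_p/UA = 251.74 min; T_ss = T_amb = 13.600 °C.
T(t) = T_ss + (T₀ − T_ss)e^(−t/τ); set T = 36.6:
t = −τ ln[(T − T_ss)/(T₀ − T_ss)] = −251.74 · ln(0.49569) = 176.68 min.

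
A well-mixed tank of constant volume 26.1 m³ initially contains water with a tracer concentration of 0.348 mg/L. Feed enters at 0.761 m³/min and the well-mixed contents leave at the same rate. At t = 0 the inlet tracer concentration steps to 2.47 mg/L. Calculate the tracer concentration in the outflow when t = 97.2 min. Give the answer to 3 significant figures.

2.35 mg/L

Unsteady species balance (constant V, well mixed): V dC/dt = Q(C_in − C).
Time constant τ = V/Q = 26.1/0.761 = 34.297 min.
This is linear first-order; C(t) = C_in + (C₀ − C_in) e^(−t/τ).
C(97.2) = 2.47 + (0.348 − 2.47)·e^(−97.2/34.297) = 2.47 + (-2.1220)·0.058773 = 2.3453 mg/L.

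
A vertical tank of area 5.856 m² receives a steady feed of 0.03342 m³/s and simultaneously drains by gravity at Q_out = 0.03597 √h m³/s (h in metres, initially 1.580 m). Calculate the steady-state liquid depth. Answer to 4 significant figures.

Level balance: A dh/dt = 0.03342 − 0.03597 √h. Setting dh/dt = 0:
Q_in = 0.03597 √h_ss ⇒ √h_ss = 0.03342/0.03597 = 0.929108.
h_ss = 0.929108² = 0.863241 m. (Since h₀ = 1.580 m > h_ss, the level will fall toward this value.)

0.8632 m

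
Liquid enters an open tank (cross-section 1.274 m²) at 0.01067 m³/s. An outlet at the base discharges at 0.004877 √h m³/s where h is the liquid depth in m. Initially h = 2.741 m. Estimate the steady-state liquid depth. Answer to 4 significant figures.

4.787 m

Level balance: A dh/dt = 0.01067 − 0.004877 √h. Setting dh/dt = 0:
Q_in = 0.004877 √h_ss ⇒ √h_ss = 0.01067/0.004877 = 2.18782.
h_ss = 2.18782² = 4.78656 m. (Since h₀ = 2.741 m < h_ss, the level will rise toward this value.)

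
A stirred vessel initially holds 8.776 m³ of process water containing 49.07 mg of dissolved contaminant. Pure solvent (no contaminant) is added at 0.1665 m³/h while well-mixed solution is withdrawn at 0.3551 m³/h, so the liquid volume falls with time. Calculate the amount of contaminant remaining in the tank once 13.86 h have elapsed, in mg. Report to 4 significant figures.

25.22 mg

Total volume: dV/dt = Q_in − Q_out = -0.188600 m³/h, so V(t) = 8.776 − 0.188600 t and V(13.86) = 6.16200 m³.
Solute balance: dm/dt = 0 − Q_out C = −Q_out m/V(t).
Separate: dm/m = −Q_out dt/V(t) ⇒ ln(m/m₀) = −(Q_out/(Q_in−Q_out)) ln(V/V₀).
m = m₀ (V₀/V)^(Q_out/(Q_in−Q_out)) = 49.07 × (8.776/6.16200)^(-1.88282) = 25.2152 mg.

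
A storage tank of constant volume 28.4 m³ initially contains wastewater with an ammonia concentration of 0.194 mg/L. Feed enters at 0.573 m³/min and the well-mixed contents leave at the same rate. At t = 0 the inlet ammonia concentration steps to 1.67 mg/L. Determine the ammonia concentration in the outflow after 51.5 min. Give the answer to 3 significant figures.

Accumulation = in − out for the solute gives V dC/dt = Q(C_in − C).
Rewrite as dC/dt + C/τ = C_in/τ, τ = V/Q = 49.564 min.
C approaches C_in exponentially: C(t) = C_in + (C₀ − C_in) e^(−t/τ).
C(51.5) = 1.67 + (0.194 − 1.67)·e^(−51.5/49.564) = 1.67 + (-1.4760)·0.35378 = 1.1478 mg/L.

1.15 mg/L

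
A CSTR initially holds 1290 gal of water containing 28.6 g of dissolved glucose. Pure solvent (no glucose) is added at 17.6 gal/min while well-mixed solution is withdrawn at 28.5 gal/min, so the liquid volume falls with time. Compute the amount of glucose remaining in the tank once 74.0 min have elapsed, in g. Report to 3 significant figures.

Total volume: dV/dt = Q_in − Q_out = -10.900 gal/min, so V(t) = 1290 − 10.900 t and V(74.0) = 483.40 gal.
No glucose enters, so dm/dt = −Q_out · (m/V).
dm/m = −Q_out dt/(V₀ − 10.900 t); integrating gives ln(m/m₀) = −(Q_out/(Q_in−Q_out)) ln(V/V₀).
m = m₀ (V₀/V)^(Q_out/(Q_in−Q_out)) = 28.6 × (1290/483.40)^(-2.6147) = 2.1967 g.

2.20 g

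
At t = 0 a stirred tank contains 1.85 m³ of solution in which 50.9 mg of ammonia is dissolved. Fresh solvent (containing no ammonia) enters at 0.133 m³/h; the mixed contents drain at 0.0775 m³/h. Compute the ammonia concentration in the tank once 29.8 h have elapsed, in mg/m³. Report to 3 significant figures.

Total volume: dV/dt = Q_in − Q_out = 0.055500 m³/h, so V(t) = 1.85 + 0.055500 t and V(29.8) = 3.5039 m³.
No ammonia enters, so dm/dt = −Q_out · (m/V).
dm/m = −Q_out dt/(V₀ + 0.055500 t); integrating gives ln(m/m₀) = −(Q_out/(Q_in−Q_out)) ln(V/V₀).
m = m₀ (V₀/V)^(Q_out/(Q_in−Q_out)) = 50.9 × (1.85/3.5039)^(1.3964) = 20.863 mg.
C = m/V = 20.863/3.5039 = 5.9543 mg/m³.

5.95 mg/m³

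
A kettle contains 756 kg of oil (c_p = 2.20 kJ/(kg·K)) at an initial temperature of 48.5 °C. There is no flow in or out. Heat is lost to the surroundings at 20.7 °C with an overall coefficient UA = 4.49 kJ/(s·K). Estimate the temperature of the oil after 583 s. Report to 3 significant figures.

26.5 °C

M c_p dT/dt = −UA(T − T_amb).
dT/dt = (T_ss − T)/τ with T_ss = T_amb = 20.700 °C, τ = M c_p/UA = 756·2.20/4.49 = 370.42 s.
Solution: T(t) = T_ss + (T₀ − T_ss) e^(−t/τ).
T(583) = 20.700 + (27.800)·0.20724 = 26.461 °C.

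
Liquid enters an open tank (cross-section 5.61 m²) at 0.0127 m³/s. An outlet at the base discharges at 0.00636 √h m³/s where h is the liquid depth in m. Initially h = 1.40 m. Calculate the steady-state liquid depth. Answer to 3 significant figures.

A dh/dt = Q_in − 0.00636 √h. Steady state requires inflow = outflow:
Q_in = 0.00636 √h_ss ⇒ √h_ss = 0.0127/0.00636 = 1.9969.
h_ss = 1.9969² = 3.9874 m. (Since h₀ = 1.40 m < h_ss, the level will rise toward this value.)

3.99 m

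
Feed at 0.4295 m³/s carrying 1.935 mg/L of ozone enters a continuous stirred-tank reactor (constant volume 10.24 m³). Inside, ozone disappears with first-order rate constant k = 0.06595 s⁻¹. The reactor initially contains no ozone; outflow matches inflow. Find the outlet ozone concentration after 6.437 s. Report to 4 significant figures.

Species balance: V dC/dt = Q C_in − Q C − k V C.
dC/dt = (Q/V) C_in − (Q/V + k) C; effective rate a = Q/V + k = 0.0419434 + 0.06595 = 0.107893 s⁻¹.
C_ss = Q C_in/(Q + kV) = 0.752228 mg/L; C(t) = C_ss + (C₀ − C_ss) e^(−a t).
C(6.437) = 0.752228 + (-0.752228)·e^(−0.107893·6.437) = 0.752228 + (-0.752228)·0.499319 = 0.376626 mg/L.

0.3766 mg/L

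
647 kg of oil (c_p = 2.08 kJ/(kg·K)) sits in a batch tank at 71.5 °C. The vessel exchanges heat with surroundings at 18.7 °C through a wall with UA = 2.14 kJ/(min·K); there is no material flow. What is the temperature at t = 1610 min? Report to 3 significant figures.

22.8 °C

Lumped-capacitance energy balance: M c_p dT/dt = UA(T_amb − T).
dT/dt = (T_ss − T)/τ with T_ss = T_amb = 18.700 °C, τ = M c_p/UA = 647·2.08/2.14 = 628.86 min.
This is linear first-order; T(t) = T_ss + (T₀ − T_ss) e^(−t/τ).
T(1610) = 18.700 + (52.800)·0.077290 = 22.781 °C.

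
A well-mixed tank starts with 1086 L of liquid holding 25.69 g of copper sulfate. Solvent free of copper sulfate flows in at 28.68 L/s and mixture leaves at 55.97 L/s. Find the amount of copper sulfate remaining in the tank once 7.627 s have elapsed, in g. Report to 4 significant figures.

16.61 g

Let m(t) be the amount of copper sulfate. Volume: V(t) = V₀ + (Q_in − Q_out) t = 1086 − 27.2900 t; V(7.627) = 877.859 L.
Species balance (pure solvent in): dm/dt = −Q_out · m/V(t).
dm/m = −Q_out dt/(V₀ − 27.2900 t); integrating gives ln(m/m₀) = −(Q_out/(Q_in−Q_out)) ln(V/V₀).
m = m₀ (V₀/V)^(Q_out/(Q_in−Q_out)) = 25.69 × (1086/877.859)^(-2.05093) = 16.6053 g.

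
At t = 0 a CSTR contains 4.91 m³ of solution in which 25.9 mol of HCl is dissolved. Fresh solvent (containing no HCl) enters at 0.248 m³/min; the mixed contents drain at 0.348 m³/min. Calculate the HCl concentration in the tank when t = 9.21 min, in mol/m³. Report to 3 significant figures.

Let m(t) be the amount of HCl. Volume: V(t) = V₀ + (Q_in − Q_out) t = 4.91 − 0.10000 t; V(9.21) = 3.9890 m³.
Solute balance: dm/dt = 0 − Q_out C = −Q_out m/V(t).
Separate: dm/m = −Q_out dt/V(t) ⇒ ln(m/m₀) = −(Q_out/(Q_in−Q_out)) ln(V/V₀).
m = m₀ (V₀/V)^(Q_out/(Q_in−Q_out)) = 25.9 × (4.91/3.9890)^(-3.4800) = 12.570 mol.
C = m/V = 12.570/3.9890 = 3.1512 mol/m³.

3.15 mol/m³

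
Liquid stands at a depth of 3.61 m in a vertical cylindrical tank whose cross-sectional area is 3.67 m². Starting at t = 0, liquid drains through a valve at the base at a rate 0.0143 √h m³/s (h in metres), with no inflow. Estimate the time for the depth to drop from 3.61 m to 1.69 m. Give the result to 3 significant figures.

308 s

Accumulation of liquid (constant cross-section A): A dh/dt = −0.0143 √h.
∫ h^(−1/2) dh = −(0.0143/A) ∫ dt, giving 2√h = 2√h₀ − (0.0143/A) t.
t = 2A(√h₀ − √h)/0.0143 = 2·3.67·(√3.61 − √1.69)/0.0143
  = 7.3400 × (1.9000 − 1.3000) / 0.0143 = 307.97 s.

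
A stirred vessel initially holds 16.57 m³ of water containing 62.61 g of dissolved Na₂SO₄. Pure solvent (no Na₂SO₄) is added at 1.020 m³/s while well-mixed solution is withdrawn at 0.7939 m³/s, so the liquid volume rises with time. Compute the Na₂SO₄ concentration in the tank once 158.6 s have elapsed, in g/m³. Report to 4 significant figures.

Let m(t) be the amount of Na₂SO₄. Volume: V(t) = V₀ + (Q_in − Q_out) t = 16.57 + 0.226100 t; V(158.6) = 52.4295 m³.
No Na₂SO₄ enters, so dm/dt = −Q_out · (m/V).
Separate: dm/m = −Q_out dt/V(t) ⇒ ln(m/m₀) = −(Q_out/(Q_in−Q_out)) ln(V/V₀).
m = m₀ (V₀/V)^(Q_out/(Q_in−Q_out)) = 62.61 × (16.57/52.4295)^(3.51128) = 1.09677 g.
C = m/V = 1.09677/52.4295 = 0.0209190 g/m³.

0.02092 g/m³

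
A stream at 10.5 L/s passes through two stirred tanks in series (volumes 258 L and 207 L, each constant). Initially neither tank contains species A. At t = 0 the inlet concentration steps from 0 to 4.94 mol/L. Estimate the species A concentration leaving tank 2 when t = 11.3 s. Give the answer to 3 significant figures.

Time constants: τᵢ = Vᵢ/Q for each well-mixed tank.
τ₁ = 258/10.5 = 24.571 s; τ₂ = 207/10.5 = 19.714 s.
Solving the cascade with C₁(0)=C₂(0)=0 gives C₂(t) = C_in[1 − (τ₁ e^(−t/τ₁) − τ₂ e^(−t/τ₂))/(τ₁ − τ₂)].
At t = 11.3: e^(−t/τ₁) = 0.63136, e^(−t/τ₂) = 0.56373.
C₂ = 4.94·[1 − (24.571·0.63136 − 19.714·0.56373)/(4.8571)] = 4.94·0.094137 = 0.46504 mol/L.

0.465 mol/L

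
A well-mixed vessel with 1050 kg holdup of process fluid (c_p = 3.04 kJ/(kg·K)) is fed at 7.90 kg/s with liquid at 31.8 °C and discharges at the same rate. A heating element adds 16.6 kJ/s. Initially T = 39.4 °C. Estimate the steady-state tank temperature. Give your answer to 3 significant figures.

32.5 °C

First-law balance (no shaft work): M c_p dT/dt = ṁ c_p (T_in − T) + 16.6.
At steady state dT/dt = 0 ⇒ T_ss = T_in + Q̇/(ṁ c_p) = 31.8 + 16.6/(7.90·3.04) = 32.491 °C.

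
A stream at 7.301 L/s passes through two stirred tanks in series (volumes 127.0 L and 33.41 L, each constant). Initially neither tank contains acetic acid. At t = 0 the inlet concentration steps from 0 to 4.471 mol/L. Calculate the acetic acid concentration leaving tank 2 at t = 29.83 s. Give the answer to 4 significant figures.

3.381 mol/L

Species balance on tank i: dCᵢ/dt = (Cᵢ₋₁ − Cᵢ)/τᵢ with τᵢ = Vᵢ/Q.
τ₁ = 127.0/7.301 = 17.3949 s; τ₂ = 33.41/7.301 = 4.57609 s.
Solving the cascade with C₁(0)=C₂(0)=0 gives C₂(t) = C_in[1 − (τ₁ e^(−t/τ₁) − τ₂ e^(−t/τ₂))/(τ₁ − τ₂)].
At t = 29.83: e^(−t/τ₁) = 0.179987, e^(−t/τ₂) = 0.00147563.
C₂ = 4.471·[1 − (17.3949·0.179987 − 4.57609·0.00147563)/(12.8188)] = 4.471·0.756288 = 3.38136 mol/L.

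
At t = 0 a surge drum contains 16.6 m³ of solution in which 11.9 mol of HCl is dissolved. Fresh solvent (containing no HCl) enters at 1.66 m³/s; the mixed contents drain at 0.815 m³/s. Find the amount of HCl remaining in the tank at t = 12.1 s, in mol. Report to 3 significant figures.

7.49 mol

Total volume: dV/dt = Q_in − Q_out = 0.84500 m³/s, so V(t) = 16.6 + 0.84500 t and V(12.1) = 26.825 m³.
No HCl enters, so dm/dt = −Q_out · (m/V).
Separate: dm/m = −Q_out dt/V(t) ⇒ ln(m/m₀) = −(Q_out/(Q_in−Q_out)) ln(V/V₀).
m = m₀ (V₀/V)^(Q_out/(Q_in−Q_out)) = 11.9 × (16.6/26.825)^(0.96450) = 7.4907 mol.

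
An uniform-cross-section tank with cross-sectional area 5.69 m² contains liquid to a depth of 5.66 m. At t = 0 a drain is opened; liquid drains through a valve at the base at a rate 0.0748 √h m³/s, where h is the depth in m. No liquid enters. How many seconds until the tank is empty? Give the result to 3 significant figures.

With no inflow, A dh/dt = −0.0748 √h.
This is separable: 2 d(√h)/dt = −0.0748/A, so √h = √h₀ − (0.0748/(2A)) t.
Tank is empty when √h = 0: t_empty = 2A√h₀/0.0748.
t_empty = 2·5.69·√5.66/0.0748 = 11.380·2.3791/0.0748 = 361.95 s.

362 s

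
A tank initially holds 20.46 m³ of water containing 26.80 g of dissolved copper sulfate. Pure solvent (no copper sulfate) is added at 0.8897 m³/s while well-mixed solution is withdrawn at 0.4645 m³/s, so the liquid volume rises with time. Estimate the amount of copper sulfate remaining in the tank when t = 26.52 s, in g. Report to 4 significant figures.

16.59 g

Let m(t) be the amount of copper sulfate. Volume: V(t) = V₀ + (Q_in − Q_out) t = 20.46 + 0.425200 t; V(26.52) = 31.7363 m³.
Species balance (pure solvent in): dm/dt = −Q_out · m/V(t).
Separate: dm/m = −Q_out dt/V(t) ⇒ ln(m/m₀) = −(Q_out/(Q_in−Q_out)) ln(V/V₀).
m = m₀ (V₀/V)^(Q_out/(Q_in−Q_out)) = 26.80 × (20.46/31.7363)^(1.09243) = 16.5906 g.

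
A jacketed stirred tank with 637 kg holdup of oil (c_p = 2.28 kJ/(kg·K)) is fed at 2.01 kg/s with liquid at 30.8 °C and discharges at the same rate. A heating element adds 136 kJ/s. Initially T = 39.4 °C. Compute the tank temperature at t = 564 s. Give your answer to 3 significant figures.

Unsteady energy balance on the tank contents: M c_p dT/dt = ṁ c_p (T_in − T) + 136.
Rearrange: dT/dt = (T_ss − T)/τ with τ = M/ṁ = 316.92 s and T_ss = T_in + Q̇/(ṁ c_p) = 60.476 °C.
Solution: T(t) = T_ss + (T₀ − T_ss) e^(−t/τ).
T(564) = 60.476 + (-21.076)·e^(−564/316.92) = 60.476 + (-21.076)·0.16870 = 56.921 °C.

56.9 °C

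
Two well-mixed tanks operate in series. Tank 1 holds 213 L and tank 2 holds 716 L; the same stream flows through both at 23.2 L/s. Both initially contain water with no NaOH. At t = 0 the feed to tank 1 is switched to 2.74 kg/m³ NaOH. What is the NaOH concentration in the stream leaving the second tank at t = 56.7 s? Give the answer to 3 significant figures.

Species balance on tank i: dCᵢ/dt = (Cᵢ₋₁ − Cᵢ)/τᵢ with τᵢ = Vᵢ/Q.
τ₁ = 213/23.2 = 9.1810 s; τ₂ = 716/23.2 = 30.862 s.
Tank 1: C₁ = C_in(1 − e^(−t/τ₁)). Tank 2 (τ₁ ≠ τ₂): C₂ = C_in[1 − (τ₁ e^(−t/τ₁) − τ₂ e^(−t/τ₂))/(τ₁ − τ₂)].
At t = 56.7: e^(−t/τ₁) = 0.0020792, e^(−t/τ₂) = 0.15926.
C₂ = 2.74·[1 − (9.1810·0.0020792 − 30.862·0.15926)/(-21.681)] = 2.74·0.77418 = 2.1212 kg/m³.

2.12 kg/m³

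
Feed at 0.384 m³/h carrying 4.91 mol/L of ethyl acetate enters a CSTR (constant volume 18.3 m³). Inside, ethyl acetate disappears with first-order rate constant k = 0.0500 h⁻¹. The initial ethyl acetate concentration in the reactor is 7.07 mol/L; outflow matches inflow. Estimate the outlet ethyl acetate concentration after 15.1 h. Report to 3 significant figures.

V dC/dt = Q(C_in − C) − k V C.
This is linear with rate a = Q/V + k = 0.070984 h⁻¹.
C_ss = Q C_in/(Q + kV) = 1.4515 mol/L; C(t) = C_ss + (C₀ − C_ss) e^(−a t).
C(15.1) = 1.4515 + (5.6185)·e^(−0.070984·15.1) = 1.4515 + (5.6185)·0.34237 = 3.3751 mol/L.

3.38 mol/L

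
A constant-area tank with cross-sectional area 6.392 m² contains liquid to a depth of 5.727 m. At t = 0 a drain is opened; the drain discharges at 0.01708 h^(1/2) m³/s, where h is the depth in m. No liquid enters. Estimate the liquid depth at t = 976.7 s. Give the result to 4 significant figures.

With no inflow, A dh/dt = −0.01708 √h.
This is separable: 2 d(√h)/dt = −0.01708/A, so √h = √h₀ − (0.01708/(2A)) t.
√h = √5.727 − 0.01708·976.7/(2·6.392) = 2.39312 − 1.30492 = 1.08820.
h = 1.08820² = 1.18418 m.

1.184 m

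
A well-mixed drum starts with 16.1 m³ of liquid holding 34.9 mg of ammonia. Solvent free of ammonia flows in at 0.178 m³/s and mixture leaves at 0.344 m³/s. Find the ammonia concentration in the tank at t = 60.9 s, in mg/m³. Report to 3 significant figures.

Let m(t) be the amount of ammonia. Volume: V(t) = V₀ + (Q_in − Q_out) t = 16.1 − 0.16600 t; V(60.9) = 5.9906 m³.
Species balance (pure solvent in): dm/dt = −Q_out · m/V(t).
dm/m = −Q_out dt/(V₀ − 0.16600 t); integrating gives ln(m/m₀) = −(Q_out/(Q_in−Q_out)) ln(V/V₀).
m = m₀ (V₀/V)^(Q_out/(Q_in−Q_out)) = 34.9 × (16.1/5.9906)^(-2.0723) = 4.4986 mg.
C = m/V = 4.4986/5.9906 = 0.75094 mg/m³.

0.751 mg/m³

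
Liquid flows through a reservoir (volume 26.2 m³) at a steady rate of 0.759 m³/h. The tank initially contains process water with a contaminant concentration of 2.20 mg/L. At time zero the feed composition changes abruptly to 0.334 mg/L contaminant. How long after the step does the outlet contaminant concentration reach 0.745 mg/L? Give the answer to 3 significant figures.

52.2 h

Mass balance on the solute (V constant): V dC/dt = Q(C_in − C), so τ = V/Q = 34.519 h.
C(t) = C_in + (C₀ − C_in) e^(−t/τ). Set C = 0.745 and solve for t:
e^(−t/τ) = (C − C_in)/(C₀ − C_in) = (0.745 − 0.334)/(2.20 − 0.334) = 0.22026
t = −τ ln(…) = 34.519 × 1.5130 = 52.226 h.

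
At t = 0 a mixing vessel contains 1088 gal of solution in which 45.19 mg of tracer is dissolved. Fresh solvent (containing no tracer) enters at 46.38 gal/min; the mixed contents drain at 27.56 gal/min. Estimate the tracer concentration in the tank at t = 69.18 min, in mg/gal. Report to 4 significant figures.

0.005973 mg/gal

Total volume: dV/dt = Q_in − Q_out = 18.8200 gal/min, so V(t) = 1088 + 18.8200 t and V(69.18) = 2389.97 gal.
Solute balance: dm/dt = 0 − Q_out C = −Q_out m/V(t).
dm/m = −Q_out dt/(V₀ + 18.8200 t); integrating gives ln(m/m₀) = −(Q_out/(Q_in−Q_out)) ln(V/V₀).
m = m₀ (V₀/V)^(Q_out/(Q_in−Q_out)) = 45.19 × (1088/2389.97)^(1.46440) = 14.2746 mg.
C = m/V = 14.2746/2389.97 = 0.00597273 mg/gal.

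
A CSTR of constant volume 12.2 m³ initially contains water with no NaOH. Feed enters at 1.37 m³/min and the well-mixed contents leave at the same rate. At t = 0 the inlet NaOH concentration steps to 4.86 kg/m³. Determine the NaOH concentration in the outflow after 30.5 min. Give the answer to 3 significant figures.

Mass balance on the solute (V constant): V dC/dt = Q(C_in − C).
Rewrite as dC/dt + C/τ = C_in/τ, τ = V/Q = 8.9051 min.
This is linear first-order; C(t) = C_in + (C₀ − C_in) e^(−t/τ).
C(30.5) = 4.86 + (0 − 4.86)·e^(−30.5/8.9051) = 4.86 + (-4.8600)·0.032549 = 4.7018 kg/m³.

4.70 kg/m³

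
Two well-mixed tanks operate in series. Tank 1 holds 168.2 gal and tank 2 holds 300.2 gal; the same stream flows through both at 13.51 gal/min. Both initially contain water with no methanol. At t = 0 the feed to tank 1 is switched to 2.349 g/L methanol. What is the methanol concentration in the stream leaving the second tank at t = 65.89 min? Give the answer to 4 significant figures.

Species balance on tank i: dCᵢ/dt = (Cᵢ₋₁ − Cᵢ)/τᵢ with τᵢ = Vᵢ/Q.
τ₁ = 168.2/13.51 = 12.4500 min; τ₂ = 300.2/13.51 = 22.2206 min.
Solving the cascade with C₁(0)=C₂(0)=0 gives C₂(t) = C_in[1 − (τ₁ e^(−t/τ₁) − τ₂ e^(−t/τ₂))/(τ₁ − τ₂)].
At t = 65.89: e^(−t/τ₁) = 0.00502991, e^(−t/τ₂) = 0.0515466.
C₂ = 2.349·[1 − (12.4500·0.00502991 − 22.2206·0.0515466)/(-9.77054)] = 2.349·0.889180 = 2.08868 g/L.

2.089 g/L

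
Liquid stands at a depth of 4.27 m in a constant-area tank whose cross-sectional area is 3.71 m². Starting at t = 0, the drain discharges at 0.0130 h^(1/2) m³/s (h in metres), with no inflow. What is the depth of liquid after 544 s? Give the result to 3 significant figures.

With no inflow, A dh/dt = −0.0130 √h.
∫ h^(−1/2) dh = −(0.0130/A) ∫ dt, giving 2√h = 2√h₀ − (0.0130/A) t.
√h = √4.27 − 0.0130·544/(2·3.71) = 2.0664 − 0.95310 = 1.1133.
h = 1.1133² = 1.2394 m.

1.24 m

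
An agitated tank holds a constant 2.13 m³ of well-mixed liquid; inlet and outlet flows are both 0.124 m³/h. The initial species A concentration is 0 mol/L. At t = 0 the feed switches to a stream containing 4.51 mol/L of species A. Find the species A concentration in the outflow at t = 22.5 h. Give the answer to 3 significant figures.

3.29 mol/L

Mass balance on the solute (V constant): V dC/dt = Q(C_in − C).
Rewrite as dC/dt + C/τ = C_in/τ, τ = V/Q = 17.177 h.
Solution: C(t) = C_in + (C₀ − C_in) e^(−t/τ).
C(22.5) = 4.51 + (0 − 4.51)·e^(−22.5/17.177) = 4.51 + (-4.5100)·0.26986 = 3.2929 mol/L.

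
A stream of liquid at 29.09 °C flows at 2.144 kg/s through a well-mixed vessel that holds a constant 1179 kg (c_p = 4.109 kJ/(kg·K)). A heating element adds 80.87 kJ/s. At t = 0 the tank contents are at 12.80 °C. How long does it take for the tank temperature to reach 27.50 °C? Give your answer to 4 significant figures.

473.3 s

M c_p dT/dt = ṁ c_p (T_in − T) + Q̇.
τ = M/ṁ = 549.907 s; T_ss = T_in + Q̇/(ṁ c_p) = 38.2697 °C.
T(t) = T_ss + (T₀ − T_ss) e^(−t/τ). Set T = 27.50:
e^(−t/τ) = (27.50 − 38.2697)/(12.80 − 38.2697) = 0.422843
t = −549.907 · ln(0.422843) = 473.335 s.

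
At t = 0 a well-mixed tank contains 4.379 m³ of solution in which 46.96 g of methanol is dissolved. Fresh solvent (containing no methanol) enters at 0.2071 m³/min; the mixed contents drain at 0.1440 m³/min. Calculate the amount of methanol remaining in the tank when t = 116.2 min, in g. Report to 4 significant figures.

4.975 g

Total volume: dV/dt = Q_in − Q_out = 0.0631000 m³/min, so V(t) = 4.379 + 0.0631000 t and V(116.2) = 11.7112 m³.
Species balance (pure solvent in): dm/dt = −Q_out · m/V(t).
dm/m = −Q_out dt/(V₀ + 0.0631000 t); integrating gives ln(m/m₀) = −(Q_out/(Q_in−Q_out)) ln(V/V₀).
m = m₀ (V₀/V)^(Q_out/(Q_in−Q_out)) = 46.96 × (4.379/11.7112)^(2.28209) = 4.97458 g.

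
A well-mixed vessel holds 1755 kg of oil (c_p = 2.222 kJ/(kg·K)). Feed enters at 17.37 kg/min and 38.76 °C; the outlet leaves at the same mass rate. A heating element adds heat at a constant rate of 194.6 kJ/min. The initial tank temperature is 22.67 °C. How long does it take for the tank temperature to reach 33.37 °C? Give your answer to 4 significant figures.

71.32 min

First-law balance (no shaft work): M c_p dT/dt = ṁ c_p (T_in − T) + 194.6.
τ = M/ṁ = 101.036 min; T_ss = T_in + Q̇/(ṁ c_p) = 43.8020 °C.
T(t) = T_ss + (T₀ − T_ss) e^(−t/τ). Set T = 33.37:
e^(−t/τ) = (33.37 − 43.8020)/(22.67 − 43.8020) = 0.493658
t = −101.036 · ln(0.493658) = 71.3228 min.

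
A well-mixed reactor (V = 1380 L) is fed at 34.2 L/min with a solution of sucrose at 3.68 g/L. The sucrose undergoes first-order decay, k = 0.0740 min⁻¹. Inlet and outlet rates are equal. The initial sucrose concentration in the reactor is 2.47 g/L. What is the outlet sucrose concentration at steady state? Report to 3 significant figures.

0.923 g/L

V dC/dt = Q(C_in − C) − k V C.
Steady state (dC/dt = 0): C_ss = Q C_in/(Q + kV) = C_in/(1 + kV/Q).
C_ss = 34.2·3.68/(34.2 + 0.0740·1380) = 125.86/136.32 = 0.92324 g/L.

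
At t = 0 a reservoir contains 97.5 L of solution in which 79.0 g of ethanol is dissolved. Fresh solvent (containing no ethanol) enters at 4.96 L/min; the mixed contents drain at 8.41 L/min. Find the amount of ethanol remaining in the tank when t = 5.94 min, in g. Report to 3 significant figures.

Total volume: dV/dt = Q_in − Q_out = -3.4500 L/min, so V(t) = 97.5 − 3.4500 t and V(5.94) = 77.007 L.
Solute balance: dm/dt = 0 − Q_out C = −Q_out m/V(t).
Separate: dm/m = −Q_out dt/V(t) ⇒ ln(m/m₀) = −(Q_out/(Q_in−Q_out)) ln(V/V₀).
m = m₀ (V₀/V)^(Q_out/(Q_in−Q_out)) = 79.0 × (97.5/77.007)^(-2.4377) = 44.445 g.

44.4 g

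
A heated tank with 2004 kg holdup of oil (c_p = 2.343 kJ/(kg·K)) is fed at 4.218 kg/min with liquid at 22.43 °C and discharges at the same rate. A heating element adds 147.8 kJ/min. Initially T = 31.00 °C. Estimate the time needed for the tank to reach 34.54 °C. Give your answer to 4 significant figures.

M c_p dT/dt = ṁ c_p (T_in − T) + Q̇.
τ = M/ṁ = 475.107 min; T_ss = T_in + Q̇/(ṁ c_p) = 37.3853 °C.
T(t) = T_ss + (T₀ − T_ss) e^(−t/τ). Set T = 34.54:
e^(−t/τ) = (34.54 − 37.3853)/(31.00 − 37.3853) = 0.445603
t = −475.107 · ln(0.445603) = 384.042 min.

384.0 min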